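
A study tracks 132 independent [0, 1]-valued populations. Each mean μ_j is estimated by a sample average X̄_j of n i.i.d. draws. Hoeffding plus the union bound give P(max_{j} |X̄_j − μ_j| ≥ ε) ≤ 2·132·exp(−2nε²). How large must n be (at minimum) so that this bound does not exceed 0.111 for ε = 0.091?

Need 2·132·exp(−2nε²) ≤ 0.111, i.e. exp(−2nε²) ≤ 0.111/264.
So 2nε² ≥ ln(264/0.111) = 7.774174.
Hence n ≥ 7.774174/(2·0.091²) = 469.398.
The smallest integer n is 470.

470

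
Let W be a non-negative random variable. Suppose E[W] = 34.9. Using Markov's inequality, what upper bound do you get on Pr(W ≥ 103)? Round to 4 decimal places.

0.3388

Markov's inequality: for a non-negative random variable, Pr(W ≥ a) ≤ E[W]/a.
Here E[W] = 34.9 and a = 103, so the bound is 34.9/103 = 0.3388.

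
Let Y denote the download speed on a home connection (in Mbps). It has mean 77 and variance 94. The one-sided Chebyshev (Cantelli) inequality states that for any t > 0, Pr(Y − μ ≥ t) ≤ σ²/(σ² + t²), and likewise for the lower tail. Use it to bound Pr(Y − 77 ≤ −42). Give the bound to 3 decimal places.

Here σ² = 94 and t = 42, so σ² + t² = 1858.
Cantelli's bound: 94/1858 = 0.0506.

0.051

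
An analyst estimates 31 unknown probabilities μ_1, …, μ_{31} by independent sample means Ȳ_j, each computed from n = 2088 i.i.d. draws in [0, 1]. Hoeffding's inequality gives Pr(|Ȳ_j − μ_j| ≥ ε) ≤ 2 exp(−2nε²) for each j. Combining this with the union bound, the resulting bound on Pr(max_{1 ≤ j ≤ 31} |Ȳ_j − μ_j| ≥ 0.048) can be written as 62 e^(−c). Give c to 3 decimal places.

9.622

Union bound over the 31 events: Pr(max_{1 ≤ j ≤ 31} |Ȳ_j − μ_j| ≥ 0.048) ≤ 31·2·exp(−2nε²) = 62 exp(−2·2088·0.048²).
So c = 2·2088·0.048² = 9.6215.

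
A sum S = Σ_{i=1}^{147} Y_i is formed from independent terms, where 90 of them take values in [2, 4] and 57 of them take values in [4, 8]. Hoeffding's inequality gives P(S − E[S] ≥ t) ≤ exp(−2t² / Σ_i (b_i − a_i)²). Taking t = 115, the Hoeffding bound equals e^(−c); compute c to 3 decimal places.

Σ(b_i − a_i)² = 90·2² + 57·4² = 1272.
c = 2t² / 1272 = 2·115² / 1272 = 20.7940.

20.794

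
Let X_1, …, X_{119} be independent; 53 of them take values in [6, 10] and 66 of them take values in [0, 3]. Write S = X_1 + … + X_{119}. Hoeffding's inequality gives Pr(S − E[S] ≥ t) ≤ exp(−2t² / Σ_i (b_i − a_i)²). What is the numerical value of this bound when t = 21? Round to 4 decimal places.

Σ(b_i − a_i)² = 53·4² + 66·3² = 1442.
Exponent = 2·21² / 1442 = 0.61165.
Bound = exp(−0.61165) = 0.54245.

0.5425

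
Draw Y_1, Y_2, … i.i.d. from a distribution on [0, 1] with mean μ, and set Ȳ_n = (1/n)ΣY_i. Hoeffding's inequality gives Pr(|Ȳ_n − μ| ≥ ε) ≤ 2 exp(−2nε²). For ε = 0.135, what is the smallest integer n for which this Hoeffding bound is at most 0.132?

Require 2·exp(−2nε²) ≤ 0.132, i.e. 2nε² ≥ ln(2/0.132) = 2.718101.
So n ≥ 2.718101 / (2·0.135²) = 74.571.
The smallest integer n is 75.

75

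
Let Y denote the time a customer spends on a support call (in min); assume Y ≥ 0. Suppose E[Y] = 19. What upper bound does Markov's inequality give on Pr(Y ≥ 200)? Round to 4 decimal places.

Markov's inequality: for a non-negative random variable, Pr(Y ≥ a) ≤ E[Y]/a.
Here E[Y] = 19 and a = 200, so the bound is 19/200 = 0.0950.

0.0950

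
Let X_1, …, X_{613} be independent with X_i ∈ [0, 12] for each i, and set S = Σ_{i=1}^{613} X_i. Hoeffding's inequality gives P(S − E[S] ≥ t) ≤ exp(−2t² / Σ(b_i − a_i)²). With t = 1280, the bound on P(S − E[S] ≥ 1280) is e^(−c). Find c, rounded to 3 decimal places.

37.122

Σ(b_i − a_i)² = 613·(12)² = 88272.
c = 2t²/88272 = 2·1280²/88272 = 37.1216.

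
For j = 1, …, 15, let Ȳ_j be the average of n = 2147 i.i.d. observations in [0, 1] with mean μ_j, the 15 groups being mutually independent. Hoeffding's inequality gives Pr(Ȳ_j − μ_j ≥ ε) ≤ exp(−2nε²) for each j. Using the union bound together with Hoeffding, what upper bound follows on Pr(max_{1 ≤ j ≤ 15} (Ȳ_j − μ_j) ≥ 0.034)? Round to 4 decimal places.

Per-experiment Hoeffding bound: exp(−2·2147·0.034²) = exp(−4.96386) = 0.0069859.
Union bound over 15 events: 15·0.0069859 = 0.10479.

0.1048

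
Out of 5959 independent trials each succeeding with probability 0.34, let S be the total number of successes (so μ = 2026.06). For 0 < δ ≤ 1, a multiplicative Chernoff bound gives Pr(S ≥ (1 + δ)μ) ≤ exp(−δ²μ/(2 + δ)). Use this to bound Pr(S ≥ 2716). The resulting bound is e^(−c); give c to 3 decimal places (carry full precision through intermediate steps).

Write 2716 = (1 + δ)μ, so δ = 2716/2026.06 − 1 = 0.3405329…
Then the exponent is δ²μ/(2 + δ) = (2716 − μ)² / (μ·(2 + δ)) = 100.381944.

100.382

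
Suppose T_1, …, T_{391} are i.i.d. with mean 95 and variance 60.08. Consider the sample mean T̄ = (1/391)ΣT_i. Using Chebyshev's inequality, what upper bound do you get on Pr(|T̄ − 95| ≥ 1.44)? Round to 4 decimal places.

0.0741

Var(T̄) = Var(T_i)/n = 60.08/391 = 0.15366.
Chebyshev: Pr(|T̄ − 95| ≥ 1.44) ≤ Var(T̄)/(1.44)² = 60.08/(391·1.44²) = 0.0741.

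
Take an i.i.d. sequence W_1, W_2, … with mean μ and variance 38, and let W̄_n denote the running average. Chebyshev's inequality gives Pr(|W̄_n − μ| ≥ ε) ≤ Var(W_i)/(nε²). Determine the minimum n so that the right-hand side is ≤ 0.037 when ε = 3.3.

95

Require 38/(n·3.3²) ≤ 0.037, i.e. n ≥ 38/(0.037·3.3²) = 94.309.
The smallest integer n is 95.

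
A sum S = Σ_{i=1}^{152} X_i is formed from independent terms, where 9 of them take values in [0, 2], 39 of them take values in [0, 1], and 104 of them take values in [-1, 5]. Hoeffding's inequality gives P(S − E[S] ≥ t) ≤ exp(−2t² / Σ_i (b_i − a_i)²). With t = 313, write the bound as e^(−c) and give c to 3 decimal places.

Σ(b_i − a_i)² = 9·2² + 39·1² + 104·6² = 3819.
c = 2t² / 3819 = 2·313² / 3819 = 51.3061.

51.306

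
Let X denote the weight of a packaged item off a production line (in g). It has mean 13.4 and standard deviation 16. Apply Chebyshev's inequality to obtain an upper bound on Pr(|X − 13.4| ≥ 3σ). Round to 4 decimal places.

Chebyshev: Pr(|X − μ| ≥ t) ≤ Var(X)/t².
Var(X) = σ² = 16² = 256.
t = 3·16 = 48.
Bound = 256 / 2304 = 0.1111.

0.1111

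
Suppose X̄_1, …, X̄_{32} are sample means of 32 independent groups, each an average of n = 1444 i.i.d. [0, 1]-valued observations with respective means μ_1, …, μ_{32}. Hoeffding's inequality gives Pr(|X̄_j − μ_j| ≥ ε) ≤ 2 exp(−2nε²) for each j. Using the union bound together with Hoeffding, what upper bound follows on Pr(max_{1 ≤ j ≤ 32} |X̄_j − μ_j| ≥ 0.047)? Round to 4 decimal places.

Per-experiment Hoeffding bound: 2·exp(−2·1444·0.047²) = 2·exp(−6.37959) = 0.0033916.
Union bound over 32 events: 32·0.0033916 = 0.10853.

0.1085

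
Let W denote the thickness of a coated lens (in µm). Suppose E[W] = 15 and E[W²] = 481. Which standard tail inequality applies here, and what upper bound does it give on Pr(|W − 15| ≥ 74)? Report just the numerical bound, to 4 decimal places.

The first two moments determine the variance, so Chebyshev's inequality is the sharpest standard bound available.
Var(W) = E[W²] − (E[W])² = 481 − 225 = 256.
Chebyshev's inequality: Pr(|W − μ| ≥ t) ≤ Var(W)/t² = 256/5476 = 0.0467.

0.0467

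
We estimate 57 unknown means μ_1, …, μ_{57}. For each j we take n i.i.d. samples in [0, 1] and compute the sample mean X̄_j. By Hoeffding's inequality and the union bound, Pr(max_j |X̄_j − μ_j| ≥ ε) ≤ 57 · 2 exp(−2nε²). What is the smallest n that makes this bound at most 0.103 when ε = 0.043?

1896

Need 2·57·exp(−2nε²) ≤ 0.103, i.e. exp(−2nε²) ≤ 0.103/114.
So 2nε² ≥ ln(114/0.103) = 7.009225.
Hence n ≥ 7.009225/(2·0.043²) = 1895.410.
The smallest integer n is 1896.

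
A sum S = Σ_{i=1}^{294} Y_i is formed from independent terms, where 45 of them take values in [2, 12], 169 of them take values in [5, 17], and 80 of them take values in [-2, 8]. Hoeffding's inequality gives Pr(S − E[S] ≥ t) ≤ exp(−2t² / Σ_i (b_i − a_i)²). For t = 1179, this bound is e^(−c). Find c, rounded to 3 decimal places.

75.472

Σ(b_i − a_i)² = 45·10² + 169·12² + 80·10² = 36836.
c = 2t² / 36836 = 2·1179² / 36836 = 75.4719.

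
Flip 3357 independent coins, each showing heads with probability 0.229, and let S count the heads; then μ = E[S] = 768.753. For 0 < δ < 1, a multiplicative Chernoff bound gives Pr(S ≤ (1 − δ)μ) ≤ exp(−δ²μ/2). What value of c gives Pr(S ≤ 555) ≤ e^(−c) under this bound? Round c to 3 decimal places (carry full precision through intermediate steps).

Write 555 = (1 − δ)μ, so δ = 1 − 555/768.753 = 0.2780516…
Then the exponent is δ²μ/2 = (μ − 555)²/(2μ) = 29.717182.

29.717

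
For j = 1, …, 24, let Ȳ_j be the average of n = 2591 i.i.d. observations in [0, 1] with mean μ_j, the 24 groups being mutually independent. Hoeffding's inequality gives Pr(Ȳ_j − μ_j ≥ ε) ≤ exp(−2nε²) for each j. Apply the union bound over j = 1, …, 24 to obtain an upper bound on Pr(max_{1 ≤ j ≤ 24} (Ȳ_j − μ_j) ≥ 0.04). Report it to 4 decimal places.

Per-experiment Hoeffding bound: exp(−2·2591·0.04²) = exp(−8.29120) = 0.00025071.
Union bound over 24 events: 24·0.00025071 = 0.00602.

0.0060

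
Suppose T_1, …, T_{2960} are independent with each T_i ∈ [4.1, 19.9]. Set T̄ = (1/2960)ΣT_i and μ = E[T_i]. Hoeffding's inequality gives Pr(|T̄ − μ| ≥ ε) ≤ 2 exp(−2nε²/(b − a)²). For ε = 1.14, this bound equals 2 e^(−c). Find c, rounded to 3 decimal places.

30.819

c = 2nε²/(b − a)² = 2·2960·1.14² / 15.8² = 30.8189.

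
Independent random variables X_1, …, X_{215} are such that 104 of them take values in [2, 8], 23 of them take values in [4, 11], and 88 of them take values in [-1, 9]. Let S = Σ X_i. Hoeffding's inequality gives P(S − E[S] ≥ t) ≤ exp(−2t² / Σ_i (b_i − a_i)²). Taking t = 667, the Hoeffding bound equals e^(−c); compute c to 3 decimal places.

Σ(b_i − a_i)² = 104·6² + 23·7² + 88·10² = 13671.
c = 2t² / 13671 = 2·667² / 13671 = 65.0851.

65.085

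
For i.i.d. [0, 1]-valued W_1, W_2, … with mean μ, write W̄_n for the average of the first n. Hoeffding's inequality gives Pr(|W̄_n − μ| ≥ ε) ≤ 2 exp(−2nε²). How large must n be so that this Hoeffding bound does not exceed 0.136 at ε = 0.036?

1038

Require 2·exp(−2nε²) ≤ 0.136, i.e. 2nε² ≥ ln(2/0.136) = 2.688248.
So n ≥ 2.688248 / (2·0.036²) = 1037.133.
The smallest integer n is 1038.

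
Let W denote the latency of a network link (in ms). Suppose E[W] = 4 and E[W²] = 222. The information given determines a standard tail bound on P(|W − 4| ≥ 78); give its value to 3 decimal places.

0.034

The first two moments determine the variance, so Chebyshev's inequality is the sharpest standard bound available.
Var(W) = E[W²] − (E[W])² = 222 − 16 = 206.
Chebyshev's inequality: P(|W − μ| ≥ t) ≤ Var(W)/t² = 206/6084 = 0.0339.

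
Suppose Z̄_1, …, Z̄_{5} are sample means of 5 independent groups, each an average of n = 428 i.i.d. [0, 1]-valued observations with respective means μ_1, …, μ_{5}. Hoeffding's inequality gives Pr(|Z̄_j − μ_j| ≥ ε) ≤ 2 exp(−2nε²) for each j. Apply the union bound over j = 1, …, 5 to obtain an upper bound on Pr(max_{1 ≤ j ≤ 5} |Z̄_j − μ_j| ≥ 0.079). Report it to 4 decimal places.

Per-experiment Hoeffding bound: 2·exp(−2·428·0.079²) = 2·exp(−5.34230) = 0.0095697.
Union bound over 5 events: 5·0.0095697 = 0.04785.

0.0478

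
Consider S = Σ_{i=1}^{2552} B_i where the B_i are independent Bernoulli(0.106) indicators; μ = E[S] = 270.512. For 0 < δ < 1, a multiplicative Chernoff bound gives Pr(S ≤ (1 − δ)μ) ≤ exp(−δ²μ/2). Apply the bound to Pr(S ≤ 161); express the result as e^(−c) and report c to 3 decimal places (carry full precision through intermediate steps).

Write 161 = (1 − δ)μ, so δ = 1 − 161/270.512 = 0.4048323…
Then the exponent is δ²μ/2 = (μ − 161)²/(2μ) = 22.166998.

22.167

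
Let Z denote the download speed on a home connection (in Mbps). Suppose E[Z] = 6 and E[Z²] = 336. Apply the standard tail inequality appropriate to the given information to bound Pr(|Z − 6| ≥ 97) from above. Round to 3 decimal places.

The first two moments determine the variance, so Chebyshev's inequality is the sharpest standard bound available.
Var(Z) = E[Z²] − (E[Z])² = 336 − 36 = 300.
Chebyshev's inequality: Pr(|Z − μ| ≥ t) ≤ Var(Z)/t² = 300/9409 = 0.0319.

0.032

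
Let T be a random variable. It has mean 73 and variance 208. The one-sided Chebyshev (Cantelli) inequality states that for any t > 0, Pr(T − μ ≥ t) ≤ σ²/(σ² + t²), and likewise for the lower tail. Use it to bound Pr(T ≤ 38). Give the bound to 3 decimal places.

0.145

Here σ² = 208 and t = 35, so σ² + t² = 1433.
Cantelli's bound: 208/1433 = 0.1452.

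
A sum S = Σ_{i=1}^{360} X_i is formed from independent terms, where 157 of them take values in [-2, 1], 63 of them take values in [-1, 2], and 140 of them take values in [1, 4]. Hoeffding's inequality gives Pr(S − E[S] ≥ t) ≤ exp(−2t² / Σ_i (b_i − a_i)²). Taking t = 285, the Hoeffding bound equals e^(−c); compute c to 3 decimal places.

50.139

Σ(b_i − a_i)² = 157·3² + 63·3² + 140·3² = 3240.
c = 2t² / 3240 = 2·285² / 3240 = 50.1389.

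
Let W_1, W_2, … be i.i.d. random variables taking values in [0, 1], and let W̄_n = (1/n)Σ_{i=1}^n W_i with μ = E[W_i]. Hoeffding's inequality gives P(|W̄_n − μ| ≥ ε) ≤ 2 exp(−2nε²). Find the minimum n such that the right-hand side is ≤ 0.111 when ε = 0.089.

Require 2·exp(−2nε²) ≤ 0.111, i.e. 2nε² ≥ ln(2/0.111) = 2.891372.
So n ≥ 2.891372 / (2·0.089²) = 182.513.
The smallest integer n is 183.

183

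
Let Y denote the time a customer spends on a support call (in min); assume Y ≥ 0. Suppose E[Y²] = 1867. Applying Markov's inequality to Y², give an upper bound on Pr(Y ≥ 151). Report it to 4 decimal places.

0.0819

Since Y ≥ 0, the event {Y ≥ 151} is the same as {Y² ≥ 22801}.
Markov's inequality applied to Y² gives Pr(Y² ≥ 22801) ≤ E[Y²]/22801 = 1867/22801 = 0.0819.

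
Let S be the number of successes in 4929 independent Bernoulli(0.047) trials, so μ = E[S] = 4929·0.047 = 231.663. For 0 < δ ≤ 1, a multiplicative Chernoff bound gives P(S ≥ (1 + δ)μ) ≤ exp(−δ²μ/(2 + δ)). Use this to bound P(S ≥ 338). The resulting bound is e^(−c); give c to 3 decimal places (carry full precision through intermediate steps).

19.850

Write 338 = (1 + δ)μ, so δ = 338/231.663 − 1 = 0.4590159…
Then the exponent is δ²μ/(2 + δ) = (338 − μ)² / (μ·(2 + δ)) = 19.849556.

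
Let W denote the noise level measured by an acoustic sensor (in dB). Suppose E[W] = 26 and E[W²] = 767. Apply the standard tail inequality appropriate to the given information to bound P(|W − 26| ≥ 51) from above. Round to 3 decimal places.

0.035

The first two moments determine the variance, so Chebyshev's inequality is the sharpest standard bound available.
Var(W) = E[W²] − (E[W])² = 767 − 676 = 91.
Chebyshev's inequality: P(|W − μ| ≥ t) ≤ Var(W)/t² = 91/2601 = 0.0350.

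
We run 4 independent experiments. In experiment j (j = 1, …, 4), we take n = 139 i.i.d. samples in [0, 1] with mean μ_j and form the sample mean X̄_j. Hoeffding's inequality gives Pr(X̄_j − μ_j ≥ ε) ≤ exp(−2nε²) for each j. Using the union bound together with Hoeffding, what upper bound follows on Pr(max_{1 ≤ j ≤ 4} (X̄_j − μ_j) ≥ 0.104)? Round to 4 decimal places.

Per-experiment Hoeffding bound: exp(−2·139·0.104²) = exp(−3.00685) = 0.049447.
Union bound over 4 events: 4·0.049447 = 0.19779.

0.1978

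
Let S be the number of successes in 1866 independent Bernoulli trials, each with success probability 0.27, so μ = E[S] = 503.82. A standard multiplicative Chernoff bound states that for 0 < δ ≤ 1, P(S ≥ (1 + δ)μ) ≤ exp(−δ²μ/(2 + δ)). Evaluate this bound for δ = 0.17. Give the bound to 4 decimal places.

Exponent = δ²μ/(2 + δ) = 0.17²·503.82/2.17 = 6.7099.
Bound = exp(−6.7099) = 0.00122.

0.0012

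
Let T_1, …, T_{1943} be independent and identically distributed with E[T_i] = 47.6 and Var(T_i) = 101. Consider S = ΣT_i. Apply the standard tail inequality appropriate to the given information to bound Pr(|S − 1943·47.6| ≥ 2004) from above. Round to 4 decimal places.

With mean and variance of each term known, Chebyshev's inequality bounds the deviation of the sum (or sample mean).
Var(S) = n·Var(T_i) = 1943·101 = 196243.
Chebyshev: Pr(|S − 1943·47.6| ≥ 2004) ≤ Var(S)/2004² = 196243/4016016 = 0.0489.

0.0489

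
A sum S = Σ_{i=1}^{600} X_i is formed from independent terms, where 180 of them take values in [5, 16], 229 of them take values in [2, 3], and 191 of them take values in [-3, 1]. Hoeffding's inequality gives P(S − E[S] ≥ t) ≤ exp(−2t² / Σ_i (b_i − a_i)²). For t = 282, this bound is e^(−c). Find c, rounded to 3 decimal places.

Σ(b_i − a_i)² = 180·11² + 229·1² + 191·4² = 25065.
c = 2t² / 25065 = 2·282² / 25065 = 6.3454.

6.345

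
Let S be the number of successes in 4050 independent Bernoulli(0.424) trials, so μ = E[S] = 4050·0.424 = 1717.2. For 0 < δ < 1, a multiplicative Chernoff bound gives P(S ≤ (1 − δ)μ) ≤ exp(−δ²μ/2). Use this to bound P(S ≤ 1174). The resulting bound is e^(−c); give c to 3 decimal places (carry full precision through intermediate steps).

85.915

Write 1174 = (1 − δ)μ, so δ = 1 − 1174/1717.2 = 0.3163289…
Then the exponent is δ²μ/2 = (μ − 1174)²/(2μ) = 85.914931.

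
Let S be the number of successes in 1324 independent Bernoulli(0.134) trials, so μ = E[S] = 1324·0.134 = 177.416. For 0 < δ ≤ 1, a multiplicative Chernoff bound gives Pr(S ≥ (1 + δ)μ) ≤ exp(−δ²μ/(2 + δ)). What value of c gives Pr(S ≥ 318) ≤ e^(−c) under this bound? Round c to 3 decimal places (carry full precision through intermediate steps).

Write 318 = (1 + δ)μ, so δ = 318/177.416 − 1 = 0.7923975…
Then the exponent is δ²μ/(2 + δ) = (318 − μ)² / (μ·(2 + δ)) = 39.893465.

39.893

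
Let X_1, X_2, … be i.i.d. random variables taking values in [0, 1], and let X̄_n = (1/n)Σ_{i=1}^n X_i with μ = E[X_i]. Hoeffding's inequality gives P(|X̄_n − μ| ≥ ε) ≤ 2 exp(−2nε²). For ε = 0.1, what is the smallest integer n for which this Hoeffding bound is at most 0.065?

172

Require 2·exp(−2nε²) ≤ 0.065, i.e. 2nε² ≥ ln(2/0.065) = 3.426515.
So n ≥ 3.426515 / (2·0.1²) = 171.326.
The smallest integer n is 172.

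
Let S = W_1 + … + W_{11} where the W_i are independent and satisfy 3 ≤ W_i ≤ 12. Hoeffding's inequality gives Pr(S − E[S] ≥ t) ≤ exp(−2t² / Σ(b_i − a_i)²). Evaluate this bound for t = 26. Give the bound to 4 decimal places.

Σ(b_i − a_i)² = 11·(9)² = 891.
Exponent = 2·26²/891 = 1.5174.
Bound = exp(−1.5174) = 0.21928.

0.2193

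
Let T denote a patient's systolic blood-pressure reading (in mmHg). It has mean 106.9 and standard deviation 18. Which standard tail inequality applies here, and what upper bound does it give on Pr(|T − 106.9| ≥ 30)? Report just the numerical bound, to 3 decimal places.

0.360

Mean and variance are known, so Chebyshev's inequality applies.
Chebyshev: Pr(|T − μ| ≥ t) ≤ Var(T)/t².
Var(T) = σ² = 18² = 324.
Bound = 324 / 900 = 0.3600.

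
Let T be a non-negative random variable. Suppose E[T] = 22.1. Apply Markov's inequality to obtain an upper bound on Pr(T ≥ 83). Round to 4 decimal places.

0.2663

Markov's inequality: for a non-negative random variable, Pr(T ≥ a) ≤ E[T]/a.
Here E[T] = 22.1 and a = 83, so the bound is 22.1/83 = 0.2663.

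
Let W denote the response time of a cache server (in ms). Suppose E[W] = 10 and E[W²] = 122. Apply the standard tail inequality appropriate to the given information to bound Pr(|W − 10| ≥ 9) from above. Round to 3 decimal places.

The first two moments determine the variance, so Chebyshev's inequality is the sharpest standard bound available.
Var(W) = E[W²] − (E[W])² = 122 − 100 = 22.
Chebyshev's inequality: Pr(|W − μ| ≥ t) ≤ Var(W)/t² = 22/81 = 0.2716.

0.272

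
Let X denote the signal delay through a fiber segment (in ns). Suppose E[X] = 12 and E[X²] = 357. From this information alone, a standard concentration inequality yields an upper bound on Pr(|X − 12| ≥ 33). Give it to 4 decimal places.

0.1956

The first two moments determine the variance, so Chebyshev's inequality is the sharpest standard bound available.
Var(X) = E[X²] − (E[X])² = 357 − 144 = 213.
Chebyshev's inequality: Pr(|X − μ| ≥ t) ≤ Var(X)/t² = 213/1089 = 0.1956.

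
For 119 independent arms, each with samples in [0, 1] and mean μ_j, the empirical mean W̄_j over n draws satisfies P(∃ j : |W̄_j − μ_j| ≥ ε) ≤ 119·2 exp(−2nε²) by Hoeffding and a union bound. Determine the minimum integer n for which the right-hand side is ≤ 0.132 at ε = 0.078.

617

Need 2·119·exp(−2nε²) ≤ 0.132, i.e. exp(−2nε²) ≤ 0.132/238.
So 2nε² ≥ ln(238/0.132) = 7.497224.
Hence n ≥ 7.497224/(2·0.078²) = 616.143.
The smallest integer n is 617.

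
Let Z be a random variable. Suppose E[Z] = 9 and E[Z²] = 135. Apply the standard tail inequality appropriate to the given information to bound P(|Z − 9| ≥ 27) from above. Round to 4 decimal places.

The first two moments determine the variance, so Chebyshev's inequality is the sharpest standard bound available.
Var(Z) = E[Z²] − (E[Z])² = 135 − 81 = 54.
Chebyshev's inequality: P(|Z − μ| ≥ t) ≤ Var(Z)/t² = 54/729 = 0.0741.

0.0741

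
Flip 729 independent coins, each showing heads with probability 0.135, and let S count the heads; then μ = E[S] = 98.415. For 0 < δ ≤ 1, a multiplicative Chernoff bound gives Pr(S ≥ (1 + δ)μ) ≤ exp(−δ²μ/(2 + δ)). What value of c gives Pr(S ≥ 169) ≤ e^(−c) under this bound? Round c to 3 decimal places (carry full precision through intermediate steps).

18.631

Write 169 = (1 + δ)μ, so δ = 169/98.415 − 1 = 0.7172179…
Then the exponent is δ²μ/(2 + δ) = (169 − μ)² / (μ·(2 + δ)) = 18.631125.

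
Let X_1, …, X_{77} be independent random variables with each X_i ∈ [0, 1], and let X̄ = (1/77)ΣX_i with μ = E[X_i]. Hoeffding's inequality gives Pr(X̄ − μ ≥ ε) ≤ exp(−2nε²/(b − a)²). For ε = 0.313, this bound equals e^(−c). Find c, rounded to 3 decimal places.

15.087

c = 2nε²/(b − a)² = 2·77·0.313² / 1² = 15.0872.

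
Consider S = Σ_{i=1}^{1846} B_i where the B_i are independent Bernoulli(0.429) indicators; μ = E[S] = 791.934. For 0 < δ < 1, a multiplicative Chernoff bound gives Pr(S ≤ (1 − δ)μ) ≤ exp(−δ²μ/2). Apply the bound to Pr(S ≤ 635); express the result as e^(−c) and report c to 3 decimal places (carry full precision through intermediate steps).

Write 635 = (1 − δ)μ, so δ = 1 − 635/791.934 = 0.1981655…
Then the exponent is δ²μ/2 = (μ − 635)²/(2μ) = 15.549453.

15.549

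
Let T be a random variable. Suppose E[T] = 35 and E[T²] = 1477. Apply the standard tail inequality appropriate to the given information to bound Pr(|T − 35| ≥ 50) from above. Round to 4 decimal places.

The first two moments determine the variance, so Chebyshev's inequality is the sharpest standard bound available.
Var(T) = E[T²] − (E[T])² = 1477 − 1225 = 252.
Chebyshev's inequality: Pr(|T − μ| ≥ t) ≤ Var(T)/t² = 252/2500 = 0.1008.

0.1008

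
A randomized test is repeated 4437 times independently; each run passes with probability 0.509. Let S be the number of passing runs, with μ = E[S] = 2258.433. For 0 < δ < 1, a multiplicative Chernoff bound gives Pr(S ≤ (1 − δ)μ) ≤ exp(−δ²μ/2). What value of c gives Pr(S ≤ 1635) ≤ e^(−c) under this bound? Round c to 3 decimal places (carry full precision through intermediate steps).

Write 1635 = (1 − δ)μ, so δ = 1 − 1635/2258.433 = 0.2760467…
Then the exponent is δ²μ/2 = (μ − 1635)²/(2μ) = 86.048314.

86.048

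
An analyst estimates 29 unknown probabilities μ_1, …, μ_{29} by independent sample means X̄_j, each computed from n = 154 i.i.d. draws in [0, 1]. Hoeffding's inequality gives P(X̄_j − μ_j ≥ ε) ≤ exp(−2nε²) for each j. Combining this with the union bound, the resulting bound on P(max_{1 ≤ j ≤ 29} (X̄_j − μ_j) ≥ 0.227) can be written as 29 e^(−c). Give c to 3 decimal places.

15.871

Union bound over the 29 events: P(max_{1 ≤ j ≤ 29} (X̄_j − μ_j) ≥ 0.227) ≤ 29·exp(−2nε²) = 29 exp(−2·154·0.227²).
So c = 2·154·0.227² = 15.8709.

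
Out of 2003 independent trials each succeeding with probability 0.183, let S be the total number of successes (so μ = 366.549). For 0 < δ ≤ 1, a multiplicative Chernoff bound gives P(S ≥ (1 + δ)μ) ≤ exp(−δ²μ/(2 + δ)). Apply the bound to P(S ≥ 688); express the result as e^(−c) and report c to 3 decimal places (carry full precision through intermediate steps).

Write 688 = (1 + δ)μ, so δ = 688/366.549 − 1 = 0.876966…
Then the exponent is δ²μ/(2 + δ) = (688 − μ)² / (μ·(2 + δ)) = 97.985722.

97.986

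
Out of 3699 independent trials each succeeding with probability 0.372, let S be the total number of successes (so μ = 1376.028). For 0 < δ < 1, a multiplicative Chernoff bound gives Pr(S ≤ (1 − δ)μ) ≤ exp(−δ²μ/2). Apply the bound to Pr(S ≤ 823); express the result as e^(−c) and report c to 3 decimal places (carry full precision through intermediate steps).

Write 823 = (1 − δ)μ, so δ = 1 − 823/1376.028 = 0.4019017…
Then the exponent is δ²μ/2 = (μ − 823)²/(2μ) = 111.131448.

111.131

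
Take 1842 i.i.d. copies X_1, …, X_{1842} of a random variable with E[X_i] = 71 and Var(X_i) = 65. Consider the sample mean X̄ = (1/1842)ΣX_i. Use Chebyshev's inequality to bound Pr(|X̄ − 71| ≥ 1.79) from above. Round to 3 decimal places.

Var(X̄) = Var(X_i)/n = 65/1842 = 0.035288.
Chebyshev: Pr(|X̄ − 71| ≥ 1.79) ≤ Var(X̄)/(1.79)² = 65/(1842·1.79²) = 0.0110.

0.011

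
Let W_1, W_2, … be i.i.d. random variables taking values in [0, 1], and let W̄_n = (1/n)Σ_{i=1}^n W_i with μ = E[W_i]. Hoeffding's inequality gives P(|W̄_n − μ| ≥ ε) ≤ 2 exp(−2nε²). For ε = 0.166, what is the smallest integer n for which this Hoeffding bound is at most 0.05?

Require 2·exp(−2nε²) ≤ 0.05, i.e. 2nε² ≥ ln(2/0.05) = 3.688879.
So n ≥ 3.688879 / (2·0.166²) = 66.934.
The smallest integer n is 67.

67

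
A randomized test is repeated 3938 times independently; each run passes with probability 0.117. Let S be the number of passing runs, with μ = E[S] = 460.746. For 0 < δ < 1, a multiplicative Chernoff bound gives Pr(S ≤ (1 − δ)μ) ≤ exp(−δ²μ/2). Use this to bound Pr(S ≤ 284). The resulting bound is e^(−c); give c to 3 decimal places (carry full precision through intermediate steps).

33.901

Write 284 = (1 − δ)μ, so δ = 1 − 284/460.746 = 0.3836083…
Then the exponent is δ²μ/2 = (μ − 284)²/(2μ) = 33.900618.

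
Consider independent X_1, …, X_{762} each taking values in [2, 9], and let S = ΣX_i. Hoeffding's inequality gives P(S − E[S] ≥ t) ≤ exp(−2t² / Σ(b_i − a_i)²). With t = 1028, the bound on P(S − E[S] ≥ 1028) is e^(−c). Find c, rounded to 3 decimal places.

Σ(b_i − a_i)² = 762·(7)² = 37338.
c = 2t²/37338 = 2·1028²/37338 = 56.6064.

56.606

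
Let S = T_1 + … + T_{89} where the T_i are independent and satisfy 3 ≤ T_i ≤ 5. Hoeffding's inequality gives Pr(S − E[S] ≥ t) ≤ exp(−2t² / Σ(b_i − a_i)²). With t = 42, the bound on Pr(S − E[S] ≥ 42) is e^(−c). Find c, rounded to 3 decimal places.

9.910

Σ(b_i − a_i)² = 89·(2)² = 356.
c = 2t²/356 = 2·42²/356 = 9.9101.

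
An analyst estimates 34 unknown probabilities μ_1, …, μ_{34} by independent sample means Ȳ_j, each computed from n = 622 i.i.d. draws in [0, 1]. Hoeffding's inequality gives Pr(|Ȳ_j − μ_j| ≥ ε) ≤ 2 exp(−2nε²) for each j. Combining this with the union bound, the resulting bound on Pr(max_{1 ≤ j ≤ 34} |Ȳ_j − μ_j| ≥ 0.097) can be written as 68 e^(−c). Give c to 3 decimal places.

11.705

Union bound over the 34 events: Pr(max_{1 ≤ j ≤ 34} |Ȳ_j − μ_j| ≥ 0.097) ≤ 34·2·exp(−2nε²) = 68 exp(−2·622·0.097²).
So c = 2·622·0.097² = 11.7048.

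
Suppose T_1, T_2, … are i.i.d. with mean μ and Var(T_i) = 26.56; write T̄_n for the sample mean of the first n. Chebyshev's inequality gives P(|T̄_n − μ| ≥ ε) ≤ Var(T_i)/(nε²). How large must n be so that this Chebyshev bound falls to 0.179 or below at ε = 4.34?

Require 26.56/(n·4.34²) ≤ 0.179, i.e. n ≥ 26.56/(0.179·4.34²) = 7.878.
The smallest integer n is 8.

8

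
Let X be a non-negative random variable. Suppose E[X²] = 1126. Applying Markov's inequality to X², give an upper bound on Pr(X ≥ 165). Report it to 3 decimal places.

Since X ≥ 0, the event {X ≥ 165} is the same as {X² ≥ 27225}.
Markov's inequality applied to X² gives Pr(X² ≥ 27225) ≤ E[X²]/27225 = 1126/27225 = 0.0414.

0.041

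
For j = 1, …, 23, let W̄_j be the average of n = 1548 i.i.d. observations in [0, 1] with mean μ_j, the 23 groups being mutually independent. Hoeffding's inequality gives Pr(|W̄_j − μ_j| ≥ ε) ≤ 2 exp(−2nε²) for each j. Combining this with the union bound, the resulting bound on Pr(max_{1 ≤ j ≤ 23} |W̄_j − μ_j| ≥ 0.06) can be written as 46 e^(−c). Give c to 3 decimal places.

11.146

Union bound over the 23 events: Pr(max_{1 ≤ j ≤ 23} |W̄_j − μ_j| ≥ 0.06) ≤ 23·2·exp(−2nε²) = 46 exp(−2·1548·0.06²).
So c = 2·1548·0.06² = 11.1456.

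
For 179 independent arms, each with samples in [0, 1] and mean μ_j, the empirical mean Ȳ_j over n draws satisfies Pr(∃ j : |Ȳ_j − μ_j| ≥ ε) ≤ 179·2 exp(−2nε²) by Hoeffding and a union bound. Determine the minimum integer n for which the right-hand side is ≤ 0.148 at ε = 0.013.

Need 2·179·exp(−2nε²) ≤ 0.148, i.e. exp(−2nε²) ≤ 0.148/358.
So 2nε² ≥ ln(358/0.148) = 7.791076.
Hence n ≥ 7.791076/(2·0.013²) = 23050.521.
The smallest integer n is 23051.

23051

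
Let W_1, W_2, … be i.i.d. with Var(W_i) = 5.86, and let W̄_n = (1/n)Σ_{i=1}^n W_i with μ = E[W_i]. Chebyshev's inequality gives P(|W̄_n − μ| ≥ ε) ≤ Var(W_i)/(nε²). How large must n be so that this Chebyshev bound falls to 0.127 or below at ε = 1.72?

16

Require 5.86/(n·1.72²) ≤ 0.127, i.e. n ≥ 5.86/(0.127·1.72²) = 15.597.
The smallest integer n is 16.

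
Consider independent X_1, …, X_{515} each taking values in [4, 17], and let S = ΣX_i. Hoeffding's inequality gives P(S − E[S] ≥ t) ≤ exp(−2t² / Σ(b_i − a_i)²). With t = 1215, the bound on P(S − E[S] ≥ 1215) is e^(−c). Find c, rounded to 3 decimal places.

33.923

Σ(b_i − a_i)² = 515·(13)² = 87035.
c = 2t²/87035 = 2·1215²/87035 = 33.9226.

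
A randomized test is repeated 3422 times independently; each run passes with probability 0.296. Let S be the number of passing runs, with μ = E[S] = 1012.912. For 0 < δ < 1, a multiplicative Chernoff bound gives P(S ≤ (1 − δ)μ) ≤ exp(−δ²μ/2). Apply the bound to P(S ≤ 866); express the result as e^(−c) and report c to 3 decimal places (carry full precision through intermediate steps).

10.654

Write 866 = (1 − δ)μ, so δ = 1 − 866/1012.912 = 0.1450393…
Then the exponent is δ²μ/2 = (μ − 866)²/(2μ) = 10.654003.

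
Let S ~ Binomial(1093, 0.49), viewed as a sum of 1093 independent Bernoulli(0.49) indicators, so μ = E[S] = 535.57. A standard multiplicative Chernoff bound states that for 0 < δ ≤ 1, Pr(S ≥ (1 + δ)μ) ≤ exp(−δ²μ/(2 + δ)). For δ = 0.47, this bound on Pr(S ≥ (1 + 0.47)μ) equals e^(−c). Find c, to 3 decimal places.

47.898

c = δ²μ/(2 + δ) = 0.47²·535.57/(2 + 0.47) = 47.8977.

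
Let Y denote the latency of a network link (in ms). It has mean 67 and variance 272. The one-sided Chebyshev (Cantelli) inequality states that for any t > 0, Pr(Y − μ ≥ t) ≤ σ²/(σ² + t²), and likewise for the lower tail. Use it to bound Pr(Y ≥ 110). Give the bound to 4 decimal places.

0.1282

Here σ² = 272 and t = 43, so σ² + t² = 2121.
Cantelli's bound: 272/2121 = 0.1282.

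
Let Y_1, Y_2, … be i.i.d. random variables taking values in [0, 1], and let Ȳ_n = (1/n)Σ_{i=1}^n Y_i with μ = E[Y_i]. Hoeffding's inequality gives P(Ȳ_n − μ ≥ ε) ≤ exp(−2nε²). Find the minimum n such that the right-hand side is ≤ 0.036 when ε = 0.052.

615

Require exp(−2nε²) ≤ 0.036, i.e. 2nε² ≥ ln(1/0.036) = 3.324236.
So n ≥ 3.324236 / (2·0.052²) = 614.689.
The smallest integer n is 615.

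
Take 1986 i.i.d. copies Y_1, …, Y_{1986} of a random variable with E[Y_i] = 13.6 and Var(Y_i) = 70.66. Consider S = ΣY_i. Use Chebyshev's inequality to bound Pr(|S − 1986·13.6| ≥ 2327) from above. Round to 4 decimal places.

Var(S) = n·Var(Y_i) = 1986·70.66 = 140330.76.
Chebyshev: Pr(|S − 1986·13.6| ≥ 2327) ≤ Var(S)/2327² = 140330.76/5414929 = 0.0259.

0.0259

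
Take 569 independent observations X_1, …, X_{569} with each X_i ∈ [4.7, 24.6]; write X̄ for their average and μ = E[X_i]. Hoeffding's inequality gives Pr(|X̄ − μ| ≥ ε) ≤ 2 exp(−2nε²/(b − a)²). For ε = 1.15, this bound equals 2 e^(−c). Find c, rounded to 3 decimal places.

c = 2nε²/(b − a)² = 2·569·1.15² / 19.9² = 3.8004.

3.800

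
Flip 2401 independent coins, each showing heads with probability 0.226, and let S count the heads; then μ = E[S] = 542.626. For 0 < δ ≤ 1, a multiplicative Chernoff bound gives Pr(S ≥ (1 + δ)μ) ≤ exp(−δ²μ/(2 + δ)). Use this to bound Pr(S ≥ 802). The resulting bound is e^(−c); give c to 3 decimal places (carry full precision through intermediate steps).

50.032

Write 802 = (1 + δ)μ, so δ = 802/542.626 − 1 = 0.4779977…
Then the exponent is δ²μ/(2 + δ) = (802 − μ)² / (μ·(2 + δ)) = 50.032404.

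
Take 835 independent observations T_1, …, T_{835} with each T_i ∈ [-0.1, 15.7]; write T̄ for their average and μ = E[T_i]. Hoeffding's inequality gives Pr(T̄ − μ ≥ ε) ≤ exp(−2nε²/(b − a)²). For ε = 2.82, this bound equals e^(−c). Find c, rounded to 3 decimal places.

c = 2nε²/(b − a)² = 2·835·2.82² / 15.8² = 53.1986.

53.199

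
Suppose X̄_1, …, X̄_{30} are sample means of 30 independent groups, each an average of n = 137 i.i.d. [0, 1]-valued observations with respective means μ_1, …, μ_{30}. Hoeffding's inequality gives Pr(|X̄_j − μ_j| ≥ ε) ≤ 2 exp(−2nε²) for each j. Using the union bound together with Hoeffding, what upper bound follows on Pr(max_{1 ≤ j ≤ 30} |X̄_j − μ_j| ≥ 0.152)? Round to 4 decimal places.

0.1069

Per-experiment Hoeffding bound: 2·exp(−2·137·0.152²) = 2·exp(−6.33050) = 0.0035623.
Union bound over 30 events: 30·0.0035623 = 0.10687.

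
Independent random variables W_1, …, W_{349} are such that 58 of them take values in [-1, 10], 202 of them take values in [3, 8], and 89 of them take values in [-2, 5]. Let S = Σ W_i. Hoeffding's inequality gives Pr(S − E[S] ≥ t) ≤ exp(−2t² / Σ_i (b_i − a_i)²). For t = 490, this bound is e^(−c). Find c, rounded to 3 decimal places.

Σ(b_i − a_i)² = 58·11² + 202·5² + 89·7² = 16429.
c = 2t² / 16429 = 2·490² / 16429 = 29.2288.

29.229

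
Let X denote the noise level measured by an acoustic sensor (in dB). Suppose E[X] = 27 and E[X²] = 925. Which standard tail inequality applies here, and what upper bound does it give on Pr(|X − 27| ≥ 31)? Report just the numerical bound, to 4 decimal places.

The first two moments determine the variance, so Chebyshev's inequality is the sharpest standard bound available.
Var(X) = E[X²] − (E[X])² = 925 − 729 = 196.
Chebyshev's inequality: Pr(|X − μ| ≥ t) ≤ Var(X)/t² = 196/961 = 0.2040.

0.2040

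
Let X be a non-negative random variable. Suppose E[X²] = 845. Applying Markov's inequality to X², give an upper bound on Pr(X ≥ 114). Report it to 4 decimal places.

Since X ≥ 0, the event {X ≥ 114} is the same as {X² ≥ 12996}.
Markov's inequality applied to X² gives Pr(X² ≥ 12996) ≤ E[X²]/12996 = 845/12996 = 0.0650.

0.0650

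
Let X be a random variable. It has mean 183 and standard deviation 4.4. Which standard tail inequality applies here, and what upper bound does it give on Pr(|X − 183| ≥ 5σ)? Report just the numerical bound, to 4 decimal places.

Mean and variance are known, so Chebyshev's inequality applies.
Chebyshev: Pr(|X − μ| ≥ t) ≤ Var(X)/t².
Var(X) = σ² = 4.4² = 19.36.
t = 5·4.4 = 22.
Bound = 19.36 / 484 = 0.0400.

0.0400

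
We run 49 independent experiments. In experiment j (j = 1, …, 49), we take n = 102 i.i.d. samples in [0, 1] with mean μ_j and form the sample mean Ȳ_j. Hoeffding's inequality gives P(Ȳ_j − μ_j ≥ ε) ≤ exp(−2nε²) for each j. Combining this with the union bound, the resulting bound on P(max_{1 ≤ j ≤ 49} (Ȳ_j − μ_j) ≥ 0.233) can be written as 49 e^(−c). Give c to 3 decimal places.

Union bound over the 49 events: P(max_{1 ≤ j ≤ 49} (Ȳ_j − μ_j) ≥ 0.233) ≤ 49·exp(−2nε²) = 49 exp(−2·102·0.233²).
So c = 2·102·0.233² = 11.0750.

11.075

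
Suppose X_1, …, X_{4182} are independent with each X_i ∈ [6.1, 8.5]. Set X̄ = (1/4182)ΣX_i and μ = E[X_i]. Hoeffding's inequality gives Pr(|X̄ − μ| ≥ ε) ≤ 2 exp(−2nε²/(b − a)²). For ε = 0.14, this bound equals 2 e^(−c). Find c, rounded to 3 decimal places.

28.461

c = 2nε²/(b − a)² = 2·4182·0.14² / 2.4² = 28.4608.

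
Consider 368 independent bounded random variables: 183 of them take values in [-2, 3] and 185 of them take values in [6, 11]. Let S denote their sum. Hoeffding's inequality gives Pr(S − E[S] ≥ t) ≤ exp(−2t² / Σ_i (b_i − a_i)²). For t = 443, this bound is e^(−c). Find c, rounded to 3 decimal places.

Σ(b_i − a_i)² = 183·5² + 185·5² = 9200.
c = 2t² / 9200 = 2·443² / 9200 = 42.6628.

42.663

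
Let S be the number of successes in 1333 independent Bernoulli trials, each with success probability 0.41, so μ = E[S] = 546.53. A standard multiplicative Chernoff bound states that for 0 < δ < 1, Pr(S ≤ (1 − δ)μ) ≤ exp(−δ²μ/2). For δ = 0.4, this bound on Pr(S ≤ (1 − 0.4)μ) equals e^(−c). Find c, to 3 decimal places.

c = δ²μ/2 = 0.4²·546.53/2 = 43.7224.

43.722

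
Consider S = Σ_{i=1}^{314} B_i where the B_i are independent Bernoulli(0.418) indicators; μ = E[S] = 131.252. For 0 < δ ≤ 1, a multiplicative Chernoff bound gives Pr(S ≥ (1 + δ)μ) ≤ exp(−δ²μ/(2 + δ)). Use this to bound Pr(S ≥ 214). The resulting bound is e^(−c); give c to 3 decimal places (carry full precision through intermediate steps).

Write 214 = (1 + δ)μ, so δ = 214/131.252 − 1 = 0.6304513…
Then the exponent is δ²μ/(2 + δ) = (214 − μ)² / (μ·(2 + δ)) = 19.832561.

19.833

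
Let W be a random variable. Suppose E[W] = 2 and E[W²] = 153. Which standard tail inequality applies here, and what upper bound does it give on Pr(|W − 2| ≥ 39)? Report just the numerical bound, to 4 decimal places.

The first two moments determine the variance, so Chebyshev's inequality is the sharpest standard bound available.
Var(W) = E[W²] − (E[W])² = 153 − 4 = 149.
Chebyshev's inequality: Pr(|W − μ| ≥ t) ≤ Var(W)/t² = 149/1521 = 0.0980.

0.0980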